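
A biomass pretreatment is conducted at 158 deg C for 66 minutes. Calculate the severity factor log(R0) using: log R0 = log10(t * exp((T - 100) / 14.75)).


logR0 = log10(t * exp((T - 100) / 14.75))
= log10(66 * exp((158 - 100) / 14.75))
= 3.5273

3.5273


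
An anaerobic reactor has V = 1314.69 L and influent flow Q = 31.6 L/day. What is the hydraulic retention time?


HRT = V / Q
= 1314.69 / 31.6
= 41.6041 days

41.6041 days


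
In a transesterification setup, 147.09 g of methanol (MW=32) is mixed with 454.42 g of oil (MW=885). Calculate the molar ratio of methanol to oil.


Molar ratio = n_MeOH / n_oil = (MeOH/32) / (oil/885) = (MeOH * 885) / (32 * oil)
= (147.09 * 885) / (32 * 454.42)
= 8.9520

8.9520


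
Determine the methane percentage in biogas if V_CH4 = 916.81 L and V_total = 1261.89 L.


CH4% = V_CH4 / V_total * 100
= 916.81 / 1261.89 * 100
= 72.6537%

72.6537%


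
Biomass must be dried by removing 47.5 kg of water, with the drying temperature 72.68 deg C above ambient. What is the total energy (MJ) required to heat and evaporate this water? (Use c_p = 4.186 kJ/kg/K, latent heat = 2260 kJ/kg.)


E = m_water * (4.186 * dT + 2260) / 1000
= 47.5 * (4.186 * 72.68 + 2260) / 1000
= 121.8013 MJ

121.8013 MJ


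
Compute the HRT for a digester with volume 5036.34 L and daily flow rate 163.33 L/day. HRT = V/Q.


HRT = V / Q
= 5036.34 / 163.33
= 30.8354 days

30.8354 days


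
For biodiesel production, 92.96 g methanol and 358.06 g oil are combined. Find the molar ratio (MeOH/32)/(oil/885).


Molar ratio = n_MeOH / n_oil = (MeOH/32) / (oil/885) = (MeOH * 885) / (32 * oil)
= (92.96 * 885) / (32 * 358.06)
= 7.1802

7.1802


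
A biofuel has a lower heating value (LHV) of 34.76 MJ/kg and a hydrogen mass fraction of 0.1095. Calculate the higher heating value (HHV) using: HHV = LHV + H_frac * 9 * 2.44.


HHV = LHV + H_frac * 9 * 2.44
= 34.76 + 0.1095 * 9 * 2.44
= 37.1646 MJ/kg

37.1646 MJ/kg


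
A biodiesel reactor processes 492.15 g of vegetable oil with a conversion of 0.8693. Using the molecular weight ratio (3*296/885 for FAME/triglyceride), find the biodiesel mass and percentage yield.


m_FAME = oil * conv * (3 * 296 / 885) = oil * conv * (888/885)
= 492.15 * 0.8693 * 888 / 885
= 429.2763 g
Y = m_FAME / oil * 100 = conv * (888/885) * 100
= 0.8693 * 888 / 885 * 100
= 87.22%

429.2763 g FAME; Y = 87.22%


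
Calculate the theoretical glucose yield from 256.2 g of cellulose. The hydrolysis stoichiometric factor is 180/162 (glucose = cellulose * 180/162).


glucose = cellulose * 180/162
= 256.2 * 180/162
= 284.6667 g

284.6667 g


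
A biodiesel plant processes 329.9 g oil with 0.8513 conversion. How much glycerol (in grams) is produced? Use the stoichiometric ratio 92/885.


glycerol = oil * conv * (92/885)
= 329.9 * 0.8513 * 92 / 885
= 29.1951 g

29.1951 g


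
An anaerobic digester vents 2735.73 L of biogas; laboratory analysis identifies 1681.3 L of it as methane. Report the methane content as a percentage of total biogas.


CH4% = V_CH4 / V_total * 100
= 1681.3 / 2735.73 * 100
= 61.4571%

61.4571%


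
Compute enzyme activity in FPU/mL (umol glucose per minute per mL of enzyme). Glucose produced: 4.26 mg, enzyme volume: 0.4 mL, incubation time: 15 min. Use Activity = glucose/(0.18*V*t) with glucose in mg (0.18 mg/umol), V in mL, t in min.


Activity = glucose_mg / (0.18 mg/umol * V_mL * t_min)
= 4.26 / (0.18 * 0.4 * 15)
= 3.9444 FPU/mL

3.9444 FPU/mL


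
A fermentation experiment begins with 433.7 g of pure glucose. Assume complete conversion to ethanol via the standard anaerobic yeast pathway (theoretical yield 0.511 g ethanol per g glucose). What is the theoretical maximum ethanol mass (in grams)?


Theoretical ethanol yield: m_EtOH = 0.511 * m_glucose
m_EtOH = 0.511 * 433.7 = 221.6207 g

221.6207 g


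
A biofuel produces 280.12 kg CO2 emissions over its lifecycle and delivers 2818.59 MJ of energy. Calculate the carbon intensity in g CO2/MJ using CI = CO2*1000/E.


CI = CO2 * 1000 / E
= 280.12 * 1000 / 2818.59
= 99.3830 g CO2/MJ

99.3830 g CO2/MJ


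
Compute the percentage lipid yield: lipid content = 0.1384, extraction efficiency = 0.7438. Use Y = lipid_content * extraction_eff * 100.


Y = lipid_content * extraction_eff * 100
= 0.1384 * 0.7438 * 100
= 10.2942%

10.2942%


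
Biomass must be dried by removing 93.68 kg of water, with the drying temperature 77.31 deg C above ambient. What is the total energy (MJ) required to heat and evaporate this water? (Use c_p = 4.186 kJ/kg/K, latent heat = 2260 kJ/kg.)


E = m_water * (4.186 * dT + 2260) / 1000
= 93.68 * (4.186 * 77.31 + 2260) / 1000
= 242.0335 MJ

242.0335 MJ


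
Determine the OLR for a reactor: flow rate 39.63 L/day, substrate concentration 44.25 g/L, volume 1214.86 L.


OLR = Q * S / V
= 39.63 * 44.25 / 1214.86
= 1.4435 g/L/day

1.4435 g/L/day


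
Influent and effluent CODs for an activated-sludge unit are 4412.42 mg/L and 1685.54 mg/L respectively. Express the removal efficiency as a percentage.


eta = (COD_in - COD_out) / COD_in * 100
= (4412.42 - 1685.54) / 4412.42 * 100
= 61.8001%

61.8001%


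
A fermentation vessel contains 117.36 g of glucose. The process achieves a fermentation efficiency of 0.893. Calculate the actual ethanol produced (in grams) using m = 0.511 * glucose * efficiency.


Actual ethanol: m = 0.511 * 117.36 * 0.893
m = 53.5541 g

53.5541 g


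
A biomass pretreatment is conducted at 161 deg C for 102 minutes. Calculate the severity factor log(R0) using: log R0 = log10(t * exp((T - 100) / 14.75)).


logR0 = log10(t * exp((T - 100) / 14.75))
= log10(102 * exp((161 - 100) / 14.75))
= 3.8047

3.8047


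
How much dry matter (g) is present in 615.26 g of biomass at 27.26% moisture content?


Wd = Ww * (1 - MC/100)
= 615.26 * (1 - 27.26/100)
= 447.5401 g

447.5401 g


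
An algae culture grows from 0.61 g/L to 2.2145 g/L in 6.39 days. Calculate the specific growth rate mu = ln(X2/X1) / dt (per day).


mu = ln(X2/X1) / dt
= ln(2.2145/0.61) / 6.39
= 0.2018 per day

0.2018 per day


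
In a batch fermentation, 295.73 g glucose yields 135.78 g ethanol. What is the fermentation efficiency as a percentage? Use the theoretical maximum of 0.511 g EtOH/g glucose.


Fermentation efficiency = (actual / (0.511 * glucose)) * 100
= (135.78 / (0.511 * 295.73)) * 100
= 89.8503%

89.8503%


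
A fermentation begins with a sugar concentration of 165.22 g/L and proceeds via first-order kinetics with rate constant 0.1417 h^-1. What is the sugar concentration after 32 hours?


S = S0 * exp(-k * t)
S = 165.22 * exp(-0.1417 * 32)
S = 1.7734 g/L

1.7734 g/L


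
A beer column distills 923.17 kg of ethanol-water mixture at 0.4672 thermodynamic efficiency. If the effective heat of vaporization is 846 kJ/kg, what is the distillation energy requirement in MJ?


E = m * 846 / (eta * 1000)
= 923.17 * 846 / (0.4672 * 1000)
= 1671.6649 MJ

1671.6649 MJ


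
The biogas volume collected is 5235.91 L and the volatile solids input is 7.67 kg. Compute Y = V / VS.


Y = V / VS
= 5235.91 / 7.67
= 682.6480 L/kg VS

682.6480 L/kg VS


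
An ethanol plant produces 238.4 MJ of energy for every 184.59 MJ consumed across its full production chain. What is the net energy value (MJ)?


NEV = E_out - E_in
= 238.4 - 184.59
= 53.8100 MJ

53.8100 MJ


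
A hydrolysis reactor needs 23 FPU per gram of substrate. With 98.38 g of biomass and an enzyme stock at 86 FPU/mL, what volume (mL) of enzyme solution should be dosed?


V = dosage * m_sub / activity
V = 23 * 98.38 / 86
V = 26.3109 mL

26.3109 mL


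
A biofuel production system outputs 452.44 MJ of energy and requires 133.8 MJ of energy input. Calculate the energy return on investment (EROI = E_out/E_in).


EROI = E_out / E_in
= 452.44 / 133.8
= 3.3815

3.3815


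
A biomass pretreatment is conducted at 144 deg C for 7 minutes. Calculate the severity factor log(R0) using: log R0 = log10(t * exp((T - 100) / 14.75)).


logR0 = log10(t * exp((T - 100) / 14.75))
= log10(7 * exp((144 - 100) / 14.75))
= 2.1406

2.1406


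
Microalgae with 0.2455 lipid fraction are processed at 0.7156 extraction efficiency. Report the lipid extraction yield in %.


Y = lipid_content * extraction_eff * 100
= 0.2455 * 0.7156 * 100
= 17.5680%

17.5680%


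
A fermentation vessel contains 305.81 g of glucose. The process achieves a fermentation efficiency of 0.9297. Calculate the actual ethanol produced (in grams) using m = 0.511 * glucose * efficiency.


Actual ethanol: m = 0.511 * 305.81 * 0.9297
m = 145.2832 g

145.2832 g


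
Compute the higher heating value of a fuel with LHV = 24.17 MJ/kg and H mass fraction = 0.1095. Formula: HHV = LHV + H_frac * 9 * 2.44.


HHV = LHV + H_frac * 9 * 2.44
= 24.17 + 0.1095 * 9 * 2.44
= 26.5746 MJ/kg

26.5746 MJ/kg


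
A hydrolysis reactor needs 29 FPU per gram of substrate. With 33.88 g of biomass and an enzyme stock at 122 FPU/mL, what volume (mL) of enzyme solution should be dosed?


V = dosage * m_sub / activity
V = 29 * 33.88 / 122
V = 8.0534 mL

8.0534 mL


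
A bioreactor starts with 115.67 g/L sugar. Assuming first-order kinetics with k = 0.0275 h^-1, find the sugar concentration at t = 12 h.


S = S0 * exp(-k * t)
S = 115.67 * exp(-0.0275 * 12)
S = 83.1579 g/L

83.1579 g/L


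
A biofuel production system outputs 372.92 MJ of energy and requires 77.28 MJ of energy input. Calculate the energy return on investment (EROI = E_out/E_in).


EROI = E_out / E_in
= 372.92 / 77.28
= 4.8256

4.8256


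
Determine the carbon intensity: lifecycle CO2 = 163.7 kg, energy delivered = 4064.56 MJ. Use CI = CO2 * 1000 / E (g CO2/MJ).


CI = CO2 * 1000 / E
= 163.7 * 1000 / 4064.56
= 40.2750 g CO2/MJ

40.2750 g CO2/MJ


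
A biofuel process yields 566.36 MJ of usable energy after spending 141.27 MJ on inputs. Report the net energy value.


NEV = E_out - E_in
= 566.36 - 141.27
= 425.0900 MJ

425.0900 MJ


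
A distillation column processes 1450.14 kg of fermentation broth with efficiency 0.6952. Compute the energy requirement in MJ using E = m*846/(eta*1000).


E = m * 846 / (eta * 1000)
= 1450.14 * 846 / (0.6952 * 1000)
= 1764.6986 MJ

1764.6986 MJ


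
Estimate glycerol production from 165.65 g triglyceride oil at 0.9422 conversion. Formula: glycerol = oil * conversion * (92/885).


glycerol = oil * conv * (92/885)
= 165.65 * 0.9422 * 92 / 885
= 16.2248 g

16.2248 g


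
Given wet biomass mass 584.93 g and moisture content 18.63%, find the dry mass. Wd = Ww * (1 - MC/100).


Wd = Ww * (1 - MC/100)
= 584.93 * (1 - 18.63/100)
= 475.9575 g

475.9575 g


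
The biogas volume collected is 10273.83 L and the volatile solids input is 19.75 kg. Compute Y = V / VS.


Y = V / VS
= 10273.83 / 19.75
= 520.1939 L/kg VS

520.1939 L/kg VS


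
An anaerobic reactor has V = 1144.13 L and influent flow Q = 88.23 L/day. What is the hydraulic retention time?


HRT = V / Q
= 1144.13 / 88.23
= 12.9676 days

12.9676 days


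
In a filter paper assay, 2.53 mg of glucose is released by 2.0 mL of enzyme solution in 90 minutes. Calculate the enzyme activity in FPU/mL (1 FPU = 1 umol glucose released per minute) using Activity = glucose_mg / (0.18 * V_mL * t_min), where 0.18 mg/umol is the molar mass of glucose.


Activity = glucose_mg / (0.18 mg/umol * V_mL * t_min)
= 2.53 / (0.18 * 2.0 * 90)
= 0.0781 FPU/mL

0.0781 FPU/mL


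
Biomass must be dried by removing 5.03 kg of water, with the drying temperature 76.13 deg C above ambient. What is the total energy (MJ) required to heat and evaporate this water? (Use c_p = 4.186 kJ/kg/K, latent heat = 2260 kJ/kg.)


E = m_water * (4.186 * dT + 2260) / 1000
= 5.03 * (4.186 * 76.13 + 2260) / 1000
= 12.9708 MJ

12.9708 MJ


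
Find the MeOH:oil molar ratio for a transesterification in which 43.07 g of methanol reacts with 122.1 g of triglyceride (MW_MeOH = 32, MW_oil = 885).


Molar ratio = n_MeOH / n_oil = (MeOH/32) / (oil/885) = (MeOH * 885) / (32 * oil)
= (43.07 * 885) / (32 * 122.1)
= 9.7556

9.7556


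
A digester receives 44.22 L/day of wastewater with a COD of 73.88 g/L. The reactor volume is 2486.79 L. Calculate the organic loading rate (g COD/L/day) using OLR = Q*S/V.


OLR = Q * S / V
= 44.22 * 73.88 / 2486.79
= 1.3137 g/L/day

1.3137 g/L/day


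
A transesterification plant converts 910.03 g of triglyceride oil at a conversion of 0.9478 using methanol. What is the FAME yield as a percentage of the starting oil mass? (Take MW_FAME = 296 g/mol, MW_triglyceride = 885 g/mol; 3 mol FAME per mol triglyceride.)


m_FAME = oil * conv * (3 * 296 / 885) = oil * conv * (888/885)
= 910.03 * 0.9478 * 888 / 885
= 865.4503 g
Y = m_FAME / oil * 100 = conv * (888/885) * 100
= 0.9478 * 888 / 885 * 100
= 95.10%

95.10%


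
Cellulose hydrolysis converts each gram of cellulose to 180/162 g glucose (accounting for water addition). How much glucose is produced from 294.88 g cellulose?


glucose = cellulose * 180/162
= 294.88 * 180/162
= 327.6444 g

327.6444 g


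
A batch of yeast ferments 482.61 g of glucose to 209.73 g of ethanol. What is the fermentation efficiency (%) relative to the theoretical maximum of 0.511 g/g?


Fermentation efficiency = (actual / (0.511 * glucose)) * 100
= (209.73 / (0.511 * 482.61)) * 100
= 85.0439%

85.0439%


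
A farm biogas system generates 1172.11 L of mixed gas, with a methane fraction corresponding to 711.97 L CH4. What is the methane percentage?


CH4% = V_CH4 / V_total * 100
= 711.97 / 1172.11 * 100
= 60.7426%

60.7426%


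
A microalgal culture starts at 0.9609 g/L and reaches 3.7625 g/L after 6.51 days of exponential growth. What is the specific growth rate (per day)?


mu = ln(X2/X1) / dt
= ln(3.7625/0.9609) / 6.51
= 0.2097 per day

0.2097 per day


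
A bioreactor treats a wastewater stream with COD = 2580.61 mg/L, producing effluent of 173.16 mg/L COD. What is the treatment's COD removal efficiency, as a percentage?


eta = (COD_in - COD_out) / COD_in * 100
= (2580.61 - 173.16) / 2580.61 * 100
= 93.2900%

93.2900%


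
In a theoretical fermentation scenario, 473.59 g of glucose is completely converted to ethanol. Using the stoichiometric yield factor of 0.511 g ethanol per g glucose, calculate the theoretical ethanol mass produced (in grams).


Theoretical ethanol yield: m_EtOH = 0.511 * m_glucose
m_EtOH = 0.511 * 473.59 = 242.0045 g

242.0045 g


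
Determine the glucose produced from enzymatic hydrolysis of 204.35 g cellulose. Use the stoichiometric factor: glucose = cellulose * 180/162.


glucose = cellulose * 180/162
= 204.35 * 180/162
= 227.0556 g

227.0556 g


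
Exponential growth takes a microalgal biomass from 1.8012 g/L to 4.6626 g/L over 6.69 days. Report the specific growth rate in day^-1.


mu = ln(X2/X1) / dt
= ln(4.6626/1.8012) / 6.69
= 0.1422 per day

0.1422 per day


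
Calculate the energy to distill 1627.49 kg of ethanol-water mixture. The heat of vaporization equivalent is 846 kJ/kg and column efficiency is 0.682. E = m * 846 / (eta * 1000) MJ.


E = m * 846 / (eta * 1000)
= 1627.49 * 846 / (0.682 * 1000)
= 2018.8512 MJ

2018.8512 MJ


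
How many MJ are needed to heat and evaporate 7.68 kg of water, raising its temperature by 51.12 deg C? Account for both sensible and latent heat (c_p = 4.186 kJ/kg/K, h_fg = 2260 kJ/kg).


E = m_water * (4.186 * dT + 2260) / 1000
= 7.68 * (4.186 * 51.12 + 2260) / 1000
= 19.0002 MJ

19.0002 MJ


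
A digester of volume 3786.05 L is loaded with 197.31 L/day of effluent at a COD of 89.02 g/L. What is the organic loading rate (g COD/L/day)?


OLR = Q * S / V
= 197.31 * 89.02 / 3786.05
= 4.6393 g/L/day

4.6393 g/L/day


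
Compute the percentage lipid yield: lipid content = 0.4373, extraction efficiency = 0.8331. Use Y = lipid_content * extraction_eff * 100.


Y = lipid_content * extraction_eff * 100
= 0.4373 * 0.8331 * 100
= 36.4315%

36.4315%


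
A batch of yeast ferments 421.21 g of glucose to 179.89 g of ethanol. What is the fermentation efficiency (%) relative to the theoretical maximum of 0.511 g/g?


Fermentation efficiency = (actual / (0.511 * glucose)) * 100
= (179.89 / (0.511 * 421.21)) * 100
= 83.5771%

83.5771%


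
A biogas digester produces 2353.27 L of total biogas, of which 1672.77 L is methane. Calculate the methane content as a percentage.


CH4% = V_CH4 / V_total * 100
= 1672.77 / 2353.27 * 100
= 71.0828%

71.0828%


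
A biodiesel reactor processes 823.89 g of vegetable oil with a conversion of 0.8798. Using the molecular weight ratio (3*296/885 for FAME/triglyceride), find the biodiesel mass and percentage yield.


m_FAME = oil * conv * (3 * 296 / 885) = oil * conv * (888/885)
= 823.89 * 0.8798 * 888 / 885
= 727.3156 g
Y = m_FAME / oil * 100 = conv * (888/885) * 100
= 0.8798 * 888 / 885 * 100
= 88.28%

727.3156 g FAME; Y = 88.28%


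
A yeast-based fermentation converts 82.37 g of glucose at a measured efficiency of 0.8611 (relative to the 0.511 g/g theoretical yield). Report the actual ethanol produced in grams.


Actual ethanol: m = 0.511 * 82.37 * 0.8611
m = 36.2446 g

36.2446 g


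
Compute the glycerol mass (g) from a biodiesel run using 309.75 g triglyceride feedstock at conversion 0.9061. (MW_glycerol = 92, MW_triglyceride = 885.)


glycerol = oil * conv * (92/885)
= 309.75 * 0.9061 * 92 / 885
= 29.1764 g

29.1764 g


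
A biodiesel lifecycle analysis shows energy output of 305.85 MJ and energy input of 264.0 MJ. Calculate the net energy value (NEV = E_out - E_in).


NEV = E_out - E_in
= 305.85 - 264.0
= 41.8500 MJ

41.8500 MJ


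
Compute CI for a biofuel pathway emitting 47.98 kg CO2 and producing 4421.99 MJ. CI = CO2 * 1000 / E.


CI = CO2 * 1000 / E
= 47.98 * 1000 / 4421.99
= 10.8503 g CO2/MJ

10.8503 g CO2/MJ


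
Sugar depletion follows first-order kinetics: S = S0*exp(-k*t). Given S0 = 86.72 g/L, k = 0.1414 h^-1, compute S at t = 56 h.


S = S0 * exp(-k * t)
S = 86.72 * exp(-0.1414 * 56)
S = 0.0316 g/L

0.0316 g/L


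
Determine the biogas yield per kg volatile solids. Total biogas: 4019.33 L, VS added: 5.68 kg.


Y = V / VS
= 4019.33 / 5.68
= 707.6285 L/kg VS

707.6285 L/kg VS


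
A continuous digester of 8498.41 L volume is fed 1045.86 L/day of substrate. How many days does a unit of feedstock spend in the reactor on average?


HRT = V / Q
= 8498.41 / 1045.86
= 8.1258 days

8.1258 days


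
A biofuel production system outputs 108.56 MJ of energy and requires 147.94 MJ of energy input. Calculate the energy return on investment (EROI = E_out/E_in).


EROI = E_out / E_in
= 108.56 / 147.94
= 0.7338

0.7338


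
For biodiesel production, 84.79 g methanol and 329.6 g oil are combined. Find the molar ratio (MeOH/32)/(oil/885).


Molar ratio = n_MeOH / n_oil = (MeOH/32) / (oil/885) = (MeOH * 885) / (32 * oil)
= (84.79 * 885) / (32 * 329.6)
= 7.1146

7.1146


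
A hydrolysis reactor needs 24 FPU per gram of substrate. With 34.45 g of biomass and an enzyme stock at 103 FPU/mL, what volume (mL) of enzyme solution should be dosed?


V = dosage * m_sub / activity
V = 24 * 34.45 / 103
V = 8.0272 mL

8.0272 mL


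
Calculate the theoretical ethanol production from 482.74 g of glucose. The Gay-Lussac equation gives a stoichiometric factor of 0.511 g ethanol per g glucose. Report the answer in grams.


Theoretical ethanol yield: m_EtOH = 0.511 * m_glucose
m_EtOH = 0.511 * 482.74 = 246.6801 g

246.6801 g


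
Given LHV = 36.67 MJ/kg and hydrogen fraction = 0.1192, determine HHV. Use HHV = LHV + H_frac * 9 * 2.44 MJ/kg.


HHV = LHV + H_frac * 9 * 2.44
= 36.67 + 0.1192 * 9 * 2.44
= 39.2876 MJ/kg

39.2876 MJ/kg


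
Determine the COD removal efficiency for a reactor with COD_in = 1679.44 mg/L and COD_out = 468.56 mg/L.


eta = (COD_in - COD_out) / COD_in * 100
= (1679.44 - 468.56) / 1679.44 * 100
= 72.1002%

72.1002%


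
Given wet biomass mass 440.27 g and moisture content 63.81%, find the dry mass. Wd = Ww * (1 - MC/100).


Wd = Ww * (1 - MC/100)
= 440.27 * (1 - 63.81/100)
= 159.3337 g

159.3337 g


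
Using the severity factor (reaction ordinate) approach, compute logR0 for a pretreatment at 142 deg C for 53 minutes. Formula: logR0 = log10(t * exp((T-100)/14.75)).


logR0 = log10(t * exp((T - 100) / 14.75))
= log10(53 * exp((142 - 100) / 14.75))
= 2.9609

2.9609


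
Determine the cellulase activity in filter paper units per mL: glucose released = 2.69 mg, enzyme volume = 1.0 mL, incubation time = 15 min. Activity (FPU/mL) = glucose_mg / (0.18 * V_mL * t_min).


Activity = glucose_mg / (0.18 mg/umol * V_mL * t_min)
= 2.69 / (0.18 * 1.0 * 15)
= 0.9963 FPU/mL

0.9963 FPU/mL


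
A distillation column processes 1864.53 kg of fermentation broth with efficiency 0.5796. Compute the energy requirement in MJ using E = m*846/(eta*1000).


E = m * 846 / (eta * 1000)
= 1864.53 * 846 / (0.5796 * 1000)
= 2721.5189 MJ

2721.5189 MJ


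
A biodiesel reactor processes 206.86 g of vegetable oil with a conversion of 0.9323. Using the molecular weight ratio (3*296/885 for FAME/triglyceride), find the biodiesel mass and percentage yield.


m_FAME = oil * conv * (3 * 296 / 885) = oil * conv * (888/885)
= 206.86 * 0.9323 * 888 / 885
= 193.5093 g
Y = m_FAME / oil * 100 = conv * (888/885) * 100
= 0.9323 * 888 / 885 * 100
= 93.55%

193.5093 g FAME; Y = 93.55%


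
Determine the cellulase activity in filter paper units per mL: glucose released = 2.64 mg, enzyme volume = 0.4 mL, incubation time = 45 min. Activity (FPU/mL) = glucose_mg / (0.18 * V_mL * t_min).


Activity = glucose_mg / (0.18 mg/umol * V_mL * t_min)
= 2.64 / (0.18 * 0.4 * 45)
= 0.8148 FPU/mL

0.8148 FPU/mL


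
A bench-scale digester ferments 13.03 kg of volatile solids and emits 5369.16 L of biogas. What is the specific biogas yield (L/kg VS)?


Y = V / VS
= 5369.16 / 13.03
= 412.0614 L/kg VS

412.0614 L/kg VS


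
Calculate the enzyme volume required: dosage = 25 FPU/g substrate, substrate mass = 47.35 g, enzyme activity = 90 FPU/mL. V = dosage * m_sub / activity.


V = dosage * m_sub / activity
V = 25 * 47.35 / 90
V = 13.1528 mL

13.1528 mL


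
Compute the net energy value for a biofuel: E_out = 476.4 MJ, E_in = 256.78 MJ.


NEV = E_out - E_in
= 476.4 - 256.78
= 219.6200 MJ

219.6200 MJ


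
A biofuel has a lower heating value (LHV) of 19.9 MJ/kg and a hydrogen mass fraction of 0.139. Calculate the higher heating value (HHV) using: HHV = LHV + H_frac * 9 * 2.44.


HHV = LHV + H_frac * 9 * 2.44
= 19.9 + 0.139 * 9 * 2.44
= 22.9524 MJ/kg

22.9524 MJ/kg


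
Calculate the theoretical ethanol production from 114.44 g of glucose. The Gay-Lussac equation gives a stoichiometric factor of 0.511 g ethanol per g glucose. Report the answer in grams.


Theoretical ethanol yield: m_EtOH = 0.511 * m_glucose
m_EtOH = 0.511 * 114.44 = 58.4788 g

58.4788 g


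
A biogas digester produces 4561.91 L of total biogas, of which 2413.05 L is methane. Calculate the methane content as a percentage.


CH4% = V_CH4 / V_total * 100
= 2413.05 / 4561.91 * 100
= 52.8956%

52.8956%


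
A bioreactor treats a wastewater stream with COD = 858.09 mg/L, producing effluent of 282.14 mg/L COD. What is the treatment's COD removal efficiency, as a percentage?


eta = (COD_in - COD_out) / COD_in * 100
= (858.09 - 282.14) / 858.09 * 100
= 67.1200%

67.1200%


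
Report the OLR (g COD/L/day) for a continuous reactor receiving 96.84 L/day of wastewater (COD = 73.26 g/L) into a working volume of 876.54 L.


OLR = Q * S / V
= 96.84 * 73.26 / 876.54
= 8.0938 g/L/day

8.0938 g/L/day


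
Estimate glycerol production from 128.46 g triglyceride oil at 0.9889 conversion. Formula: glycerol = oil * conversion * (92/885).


glycerol = oil * conv * (92/885)
= 128.46 * 0.9889 * 92 / 885
= 13.2058 g

13.2058 g


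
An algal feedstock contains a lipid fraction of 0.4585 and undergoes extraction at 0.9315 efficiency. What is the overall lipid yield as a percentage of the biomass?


Y = lipid_content * extraction_eff * 100
= 0.4585 * 0.9315 * 100
= 42.7093%

42.7093%


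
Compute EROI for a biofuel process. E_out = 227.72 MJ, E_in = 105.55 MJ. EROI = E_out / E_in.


EROI = E_out / E_in
= 227.72 / 105.55
= 2.1575

2.1575


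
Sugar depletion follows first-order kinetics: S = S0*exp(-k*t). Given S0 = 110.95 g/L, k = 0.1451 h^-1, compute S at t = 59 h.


S = S0 * exp(-k * t)
S = 110.95 * exp(-0.1451 * 59)
S = 0.0212 g/L

0.0212 g/L


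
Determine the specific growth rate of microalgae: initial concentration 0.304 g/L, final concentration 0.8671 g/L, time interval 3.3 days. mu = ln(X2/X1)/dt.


mu = ln(X2/X1) / dt
= ln(0.8671/0.304) / 3.3
= 0.3176 per day

0.3176 per day


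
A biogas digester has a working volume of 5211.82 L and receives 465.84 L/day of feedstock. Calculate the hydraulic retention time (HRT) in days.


HRT = V / Q
= 5211.82 / 465.84
= 11.1880 days

11.1880 days


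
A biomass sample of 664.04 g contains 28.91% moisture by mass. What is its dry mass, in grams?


Wd = Ww * (1 - MC/100)
= 664.04 * (1 - 28.91/100)
= 472.0660 g

472.0660 g


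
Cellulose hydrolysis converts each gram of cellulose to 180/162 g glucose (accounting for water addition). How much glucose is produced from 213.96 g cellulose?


glucose = cellulose * 180/162
= 213.96 * 180/162
= 237.7333 g

237.7333 g


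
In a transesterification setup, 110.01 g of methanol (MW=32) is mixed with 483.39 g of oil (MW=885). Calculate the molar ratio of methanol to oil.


Molar ratio = n_MeOH / n_oil = (MeOH/32) / (oil/885) = (MeOH * 885) / (32 * oil)
= (110.01 * 885) / (32 * 483.39)
= 6.2940

6.2940


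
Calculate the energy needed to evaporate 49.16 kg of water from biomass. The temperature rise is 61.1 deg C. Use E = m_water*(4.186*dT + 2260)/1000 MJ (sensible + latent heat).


E = m_water * (4.186 * dT + 2260) / 1000
= 49.16 * (4.186 * 61.1 + 2260) / 1000
= 123.6750 MJ

123.6750 MJ


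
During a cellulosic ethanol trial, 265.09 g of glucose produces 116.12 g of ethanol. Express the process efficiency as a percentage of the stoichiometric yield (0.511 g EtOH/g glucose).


Fermentation efficiency = (actual / (0.511 * glucose)) * 100
= (116.12 / (0.511 * 265.09)) * 100
= 85.7221%

85.7221%


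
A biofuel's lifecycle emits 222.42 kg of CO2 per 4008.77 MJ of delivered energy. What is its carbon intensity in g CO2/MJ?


CI = CO2 * 1000 / E
= 222.42 * 1000 / 4008.77
= 55.4834 g CO2/MJ

55.4834 g CO2/MJ


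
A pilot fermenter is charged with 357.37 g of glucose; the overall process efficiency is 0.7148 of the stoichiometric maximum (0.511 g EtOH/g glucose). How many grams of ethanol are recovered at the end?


Actual ethanol: m = 0.511 * 357.37 * 0.7148
m = 130.5340 g

130.5340 g


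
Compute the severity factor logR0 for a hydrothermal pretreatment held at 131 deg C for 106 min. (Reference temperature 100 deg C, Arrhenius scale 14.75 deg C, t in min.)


logR0 = log10(t * exp((T - 100) / 14.75))
= log10(106 * exp((131 - 100) / 14.75))
= 2.9381

2.9381


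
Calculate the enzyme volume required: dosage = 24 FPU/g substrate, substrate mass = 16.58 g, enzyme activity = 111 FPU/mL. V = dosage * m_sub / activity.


V = dosage * m_sub / activity
V = 24 * 16.58 / 111
V = 3.5849 mL

3.5849 mL


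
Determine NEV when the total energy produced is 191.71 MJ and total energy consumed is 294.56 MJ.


NEV = E_out - E_in
= 191.71 - 294.56
= -102.8500 MJ

-102.8500 MJ


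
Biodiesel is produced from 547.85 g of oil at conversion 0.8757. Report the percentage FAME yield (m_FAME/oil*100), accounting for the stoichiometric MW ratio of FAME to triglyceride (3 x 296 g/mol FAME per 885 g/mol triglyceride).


m_FAME = oil * conv * (3 * 296 / 885) = oil * conv * (888/885)
= 547.85 * 0.8757 * 888 / 885
= 481.3785 g
Y = m_FAME / oil * 100 = conv * (888/885) * 100
= 0.8757 * 888 / 885 * 100
= 87.87%

87.87%


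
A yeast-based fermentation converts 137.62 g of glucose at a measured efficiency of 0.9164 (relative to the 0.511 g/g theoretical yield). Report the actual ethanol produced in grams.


Actual ethanol: m = 0.511 * 137.62 * 0.9164
m = 64.4447 g

64.4447 g


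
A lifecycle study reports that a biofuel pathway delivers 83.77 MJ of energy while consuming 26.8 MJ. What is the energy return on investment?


EROI = E_out / E_in
= 83.77 / 26.8
= 3.1257

3.1257


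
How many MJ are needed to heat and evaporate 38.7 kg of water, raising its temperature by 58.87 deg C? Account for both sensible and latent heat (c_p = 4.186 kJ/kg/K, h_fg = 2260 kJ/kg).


E = m_water * (4.186 * dT + 2260) / 1000
= 38.7 * (4.186 * 58.87 + 2260) / 1000
= 96.9988 MJ

96.9988 MJ


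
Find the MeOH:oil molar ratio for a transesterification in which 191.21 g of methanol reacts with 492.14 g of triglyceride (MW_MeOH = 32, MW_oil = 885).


Molar ratio = n_MeOH / n_oil = (MeOH/32) / (oil/885) = (MeOH * 885) / (32 * oil)
= (191.21 * 885) / (32 * 492.14)
= 10.7452

10.7452


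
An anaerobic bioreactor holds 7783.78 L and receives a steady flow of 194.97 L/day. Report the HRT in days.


HRT = V / Q
= 7783.78 / 194.97
= 39.9230 days

39.9230 days


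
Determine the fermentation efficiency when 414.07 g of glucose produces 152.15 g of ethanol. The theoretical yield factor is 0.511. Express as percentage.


Fermentation efficiency = (actual / (0.511 * glucose)) * 100
= (152.15 / (0.511 * 414.07)) * 100
= 71.9080%

71.9080%


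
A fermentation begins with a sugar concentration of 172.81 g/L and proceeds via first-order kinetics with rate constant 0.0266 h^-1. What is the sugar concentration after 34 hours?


S = S0 * exp(-k * t)
S = 172.81 * exp(-0.0266 * 34)
S = 69.9508 g/L

69.9508 g/L


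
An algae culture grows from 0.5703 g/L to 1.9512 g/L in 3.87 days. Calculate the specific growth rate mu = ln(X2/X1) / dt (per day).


mu = ln(X2/X1) / dt
= ln(1.9512/0.5703) / 3.87
= 0.3178 per day

0.3178 per day


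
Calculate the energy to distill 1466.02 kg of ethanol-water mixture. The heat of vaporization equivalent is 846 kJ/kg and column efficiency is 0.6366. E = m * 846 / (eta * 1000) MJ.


E = m * 846 / (eta * 1000)
= 1466.02 * 846 / (0.6366 * 1000)
= 1948.2452 MJ

1948.2452 MJ


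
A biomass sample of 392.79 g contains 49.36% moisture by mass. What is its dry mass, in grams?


Wd = Ww * (1 - MC/100)
= 392.79 * (1 - 49.36/100)
= 198.9089 g

198.9089 g


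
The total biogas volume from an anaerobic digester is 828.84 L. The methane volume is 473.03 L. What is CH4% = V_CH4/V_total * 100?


CH4% = V_CH4 / V_total * 100
= 473.03 / 828.84 * 100
= 57.0713%

57.0713%


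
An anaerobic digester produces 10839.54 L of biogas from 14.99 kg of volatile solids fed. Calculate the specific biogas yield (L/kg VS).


Y = V / VS
= 10839.54 / 14.99
= 723.1181 L/kg VS

723.1181 L/kg VS


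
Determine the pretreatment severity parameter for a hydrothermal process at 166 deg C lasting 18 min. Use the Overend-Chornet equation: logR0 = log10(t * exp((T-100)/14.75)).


logR0 = log10(t * exp((T - 100) / 14.75))
= log10(18 * exp((166 - 100) / 14.75))
= 3.1986

3.1986


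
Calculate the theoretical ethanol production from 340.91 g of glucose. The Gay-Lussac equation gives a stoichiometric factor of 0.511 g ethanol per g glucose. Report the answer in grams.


Theoretical ethanol yield: m_EtOH = 0.511 * m_glucose
m_EtOH = 0.511 * 340.91 = 174.2050 g

174.2050 g


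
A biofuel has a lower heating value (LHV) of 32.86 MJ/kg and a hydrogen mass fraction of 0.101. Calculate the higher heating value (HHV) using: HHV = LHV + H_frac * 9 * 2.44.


HHV = LHV + H_frac * 9 * 2.44
= 32.86 + 0.101 * 9 * 2.44
= 35.0780 MJ/kg

35.0780 MJ/kg


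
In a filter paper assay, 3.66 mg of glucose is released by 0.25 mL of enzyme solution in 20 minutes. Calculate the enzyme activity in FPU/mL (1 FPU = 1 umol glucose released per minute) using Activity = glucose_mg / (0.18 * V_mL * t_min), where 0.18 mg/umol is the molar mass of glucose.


Activity = glucose_mg / (0.18 mg/umol * V_mL * t_min)
= 3.66 / (0.18 * 0.25 * 20)
= 4.0667 FPU/mL

4.0667 FPU/mL


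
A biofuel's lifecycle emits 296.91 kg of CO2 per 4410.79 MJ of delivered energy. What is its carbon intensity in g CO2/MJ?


CI = CO2 * 1000 / E
= 296.91 * 1000 / 4410.79
= 67.3145 g CO2/MJ

67.3145 g CO2/MJ


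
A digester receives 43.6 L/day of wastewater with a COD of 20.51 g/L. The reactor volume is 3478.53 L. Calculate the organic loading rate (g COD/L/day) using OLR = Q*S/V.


OLR = Q * S / V
= 43.6 * 20.51 / 3478.53
= 0.2571 g/L/day

0.2571 g/L/day


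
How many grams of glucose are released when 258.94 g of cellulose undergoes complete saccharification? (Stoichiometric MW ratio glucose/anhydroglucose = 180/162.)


glucose = cellulose * 180/162
= 258.94 * 180/162
= 287.7111 g

287.7111 g


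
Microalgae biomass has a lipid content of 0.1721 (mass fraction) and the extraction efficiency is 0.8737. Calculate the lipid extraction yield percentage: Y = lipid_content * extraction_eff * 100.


Y = lipid_content * extraction_eff * 100
= 0.1721 * 0.8737 * 100
= 15.0364%

15.0364%


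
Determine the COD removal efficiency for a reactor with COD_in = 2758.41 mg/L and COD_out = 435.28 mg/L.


eta = (COD_in - COD_out) / COD_in * 100
= (2758.41 - 435.28) / 2758.41 * 100
= 84.2199%

84.2199%


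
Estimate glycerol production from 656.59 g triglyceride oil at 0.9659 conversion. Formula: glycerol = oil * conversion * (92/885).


glycerol = oil * conv * (92/885)
= 656.59 * 0.9659 * 92 / 885
= 65.9282 g

65.9282 g


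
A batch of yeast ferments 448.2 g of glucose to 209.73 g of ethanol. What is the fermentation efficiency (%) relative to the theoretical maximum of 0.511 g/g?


Fermentation efficiency = (actual / (0.511 * glucose)) * 100
= (209.73 / (0.511 * 448.2)) * 100
= 91.5731%

91.5731%


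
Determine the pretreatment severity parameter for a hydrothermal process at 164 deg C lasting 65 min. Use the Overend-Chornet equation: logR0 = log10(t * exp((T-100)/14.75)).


logR0 = log10(t * exp((T - 100) / 14.75))
= log10(65 * exp((164 - 100) / 14.75))
= 3.6973

3.6973


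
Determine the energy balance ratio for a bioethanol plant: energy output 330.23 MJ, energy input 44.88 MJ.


EROI = E_out / E_in
= 330.23 / 44.88
= 7.3581

7.3581


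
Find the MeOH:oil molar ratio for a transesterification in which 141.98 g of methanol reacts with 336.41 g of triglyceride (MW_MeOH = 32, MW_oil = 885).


Molar ratio = n_MeOH / n_oil = (MeOH/32) / (oil/885) = (MeOH * 885) / (32 * oil)
= (141.98 * 885) / (32 * 336.41)
= 11.6722

11.6722


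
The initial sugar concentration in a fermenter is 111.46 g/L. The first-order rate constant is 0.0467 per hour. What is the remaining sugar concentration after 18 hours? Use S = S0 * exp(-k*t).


S = S0 * exp(-k * t)
S = 111.46 * exp(-0.0467 * 18)
S = 48.0896 g/L

48.0896 g/L


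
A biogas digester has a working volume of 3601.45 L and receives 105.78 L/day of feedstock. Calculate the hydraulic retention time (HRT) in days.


HRT = V / Q
= 3601.45 / 105.78
= 34.0466 days

34.0466 days


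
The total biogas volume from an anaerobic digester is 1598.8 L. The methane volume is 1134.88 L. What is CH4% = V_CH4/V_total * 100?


CH4% = V_CH4 / V_total * 100
= 1134.88 / 1598.8 * 100
= 70.9832%

70.9832%


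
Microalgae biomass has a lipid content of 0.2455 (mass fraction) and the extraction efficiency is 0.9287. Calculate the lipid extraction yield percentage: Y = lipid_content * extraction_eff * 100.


Y = lipid_content * extraction_eff * 100
= 0.2455 * 0.9287 * 100
= 22.7996%

22.7996%


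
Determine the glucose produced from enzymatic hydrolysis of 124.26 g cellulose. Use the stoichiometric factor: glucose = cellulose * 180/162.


glucose = cellulose * 180/162
= 124.26 * 180/162
= 138.0667 g

138.0667 g


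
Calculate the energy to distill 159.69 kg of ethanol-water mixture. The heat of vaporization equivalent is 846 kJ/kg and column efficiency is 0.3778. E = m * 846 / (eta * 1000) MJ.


E = m * 846 / (eta * 1000)
= 159.69 * 846 / (0.3778 * 1000)
= 357.5906 MJ

357.5906 MJ


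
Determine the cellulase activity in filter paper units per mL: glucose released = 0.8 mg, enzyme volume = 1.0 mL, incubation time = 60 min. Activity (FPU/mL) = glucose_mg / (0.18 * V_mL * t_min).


Activity = glucose_mg / (0.18 mg/umol * V_mL * t_min)
= 0.8 / (0.18 * 1.0 * 60)
= 0.0741 FPU/mL

0.0741 FPU/mL


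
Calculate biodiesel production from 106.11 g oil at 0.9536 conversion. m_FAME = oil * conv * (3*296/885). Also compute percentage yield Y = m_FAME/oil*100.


m_FAME = oil * conv * (3 * 296 / 885) = oil * conv * (888/885)
= 106.11 * 0.9536 * 888 / 885
= 101.5295 g
Y = m_FAME / oil * 100 = conv * (888/885) * 100
= 0.9536 * 888 / 885 * 100
= 95.68%

101.5295 g FAME; Y = 95.68%


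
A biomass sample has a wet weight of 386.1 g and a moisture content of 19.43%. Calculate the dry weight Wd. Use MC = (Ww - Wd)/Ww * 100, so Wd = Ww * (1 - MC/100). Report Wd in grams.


Wd = Ww * (1 - MC/100)
= 386.1 * (1 - 19.43/100)
= 311.0808 g

311.0808 g


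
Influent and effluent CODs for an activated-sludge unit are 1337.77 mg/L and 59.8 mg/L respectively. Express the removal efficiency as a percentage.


eta = (COD_in - COD_out) / COD_in * 100
= (1337.77 - 59.8) / 1337.77 * 100
= 95.5299%

95.5299%


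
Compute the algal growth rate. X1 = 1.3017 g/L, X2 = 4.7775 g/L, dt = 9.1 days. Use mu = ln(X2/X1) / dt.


mu = ln(X2/X1) / dt
= ln(4.7775/1.3017) / 9.1
= 0.1429 per day

0.1429 per day


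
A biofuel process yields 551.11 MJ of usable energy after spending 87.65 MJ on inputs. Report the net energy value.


NEV = E_out - E_in
= 551.11 - 87.65
= 463.4600 MJ

463.4600 MJ


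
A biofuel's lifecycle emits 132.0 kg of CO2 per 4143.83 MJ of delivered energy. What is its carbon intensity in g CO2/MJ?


CI = CO2 * 1000 / E
= 132.0 * 1000 / 4143.83
= 31.8546 g CO2/MJ

31.8546 g CO2/MJ


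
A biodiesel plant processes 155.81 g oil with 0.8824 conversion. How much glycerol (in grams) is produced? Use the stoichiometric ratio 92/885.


glycerol = oil * conv * (92/885)
= 155.81 * 0.8824 * 92 / 885
= 14.2924 g

14.2924 g


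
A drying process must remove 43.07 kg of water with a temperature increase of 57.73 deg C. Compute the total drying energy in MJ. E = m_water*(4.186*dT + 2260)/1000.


E = m_water * (4.186 * dT + 2260) / 1000
= 43.07 * (4.186 * 57.73 + 2260) / 1000
= 107.7464 MJ

107.7464 MJ


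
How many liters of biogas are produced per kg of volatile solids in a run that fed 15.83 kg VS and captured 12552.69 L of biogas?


Y = V / VS
= 12552.69 / 15.83
= 792.9684 L/kg VS

792.9684 L/kg VS


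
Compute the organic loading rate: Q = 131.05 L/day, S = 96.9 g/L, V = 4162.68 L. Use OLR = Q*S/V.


OLR = Q * S / V
= 131.05 * 96.9 / 4162.68
= 3.0506 g/L/day

3.0506 g/L/day


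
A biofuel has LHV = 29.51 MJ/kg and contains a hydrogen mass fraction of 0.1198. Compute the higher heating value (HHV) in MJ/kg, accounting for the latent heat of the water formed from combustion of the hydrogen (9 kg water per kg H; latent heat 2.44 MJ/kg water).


HHV = LHV + H_frac * 9 * 2.44
= 29.51 + 0.1198 * 9 * 2.44
= 32.1408 MJ/kg

32.1408 MJ/kg


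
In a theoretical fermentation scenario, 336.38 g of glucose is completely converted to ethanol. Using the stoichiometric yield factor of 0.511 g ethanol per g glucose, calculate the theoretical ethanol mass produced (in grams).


Theoretical ethanol yield: m_EtOH = 0.511 * m_glucose
m_EtOH = 0.511 * 336.38 = 171.8902 g

171.8902 g


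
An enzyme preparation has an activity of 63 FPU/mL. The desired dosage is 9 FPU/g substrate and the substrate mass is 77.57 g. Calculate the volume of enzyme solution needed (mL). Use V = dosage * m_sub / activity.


V = dosage * m_sub / activity
V = 9 * 77.57 / 63
V = 11.0814 mL

11.0814 mL
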